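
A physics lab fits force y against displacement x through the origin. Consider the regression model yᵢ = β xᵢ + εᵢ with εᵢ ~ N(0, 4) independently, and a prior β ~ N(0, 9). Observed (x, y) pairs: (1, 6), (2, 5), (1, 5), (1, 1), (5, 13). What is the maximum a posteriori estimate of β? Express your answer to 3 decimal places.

log p(β | y) = −Σ(yᵢ − βxᵢ)²/(2·4) − β²/(2·9) + const.
Setting the derivative to zero: Σxᵢ(yᵢ − βxᵢ)/4 − β/9 = 0, so β = Σxᵢyᵢ / (Σxᵢ² + σ²/τ²).
Σxᵢyᵢ = 1·6 + 2·5 + 1·5 + 1·1 + 5·13 = 87; Σxᵢ² = 32; σ²/τ² = 4/9.
β̂_MAP = 87 / (32 + 4/9) = 87/(292/9) = 783/292 ≈ 2.682.

β̂_MAP = 2.682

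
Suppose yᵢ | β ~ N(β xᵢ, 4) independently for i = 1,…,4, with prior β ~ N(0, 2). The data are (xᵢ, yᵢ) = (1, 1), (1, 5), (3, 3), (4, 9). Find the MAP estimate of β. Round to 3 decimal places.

log p(β | y) = −Σ(yᵢ − βxᵢ)²/(2·4) − β²/(2·2) + const.
Setting the derivative to zero: Σxᵢ(yᵢ − βxᵢ)/4 − β/2 = 0, so β = Σxᵢyᵢ / (Σxᵢ² + σ²/τ²).
Σxᵢyᵢ = 1·1 + 1·5 + 3·3 + 4·9 = 51; Σxᵢ² = 27; σ²/τ² = 2.
β̂_MAP = 51 / (27 + 2) = 51/29 ≈ 1.759.

β̂_MAP = 1.759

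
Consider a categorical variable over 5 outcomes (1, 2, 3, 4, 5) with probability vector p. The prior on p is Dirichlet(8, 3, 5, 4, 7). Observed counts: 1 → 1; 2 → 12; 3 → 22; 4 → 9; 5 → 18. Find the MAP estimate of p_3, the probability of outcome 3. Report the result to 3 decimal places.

The posterior is Dirichlet(αᵢ + nᵢ) = Dirichlet(9, 15, 27, 13, 25).
For a Dirichlet(a₁,…,a_K) with all aᵢ > 1, the mode has j-th component (aⱼ − 1)/(Σaᵢ − K).
Here Σaᵢ = 89 and K = 5, so p_3 = (27 − 1)/(89 − 5) = 26/84 ≈ 0.310.

MAP estimate: 0.310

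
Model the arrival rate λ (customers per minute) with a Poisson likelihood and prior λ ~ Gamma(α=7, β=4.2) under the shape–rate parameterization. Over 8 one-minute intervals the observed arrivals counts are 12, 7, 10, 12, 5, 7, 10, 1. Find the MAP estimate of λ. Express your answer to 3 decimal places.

Σxᵢ = 12+7+10+12+5+7+10+1 = 64, with n = 8.
Posterior ∝ λ^6e^(−4.2λ) · λ^64e^(−8λ) = λ^70e^(−12.2λ), i.e. Gamma(shape=71, rate=12.2).
The mode of a Gamma(a, b) with a ≥ 1 (shape–rate) is (a−1)/b = 70/12.2 ≈ 5.738.

λ̂_MAP = 5.738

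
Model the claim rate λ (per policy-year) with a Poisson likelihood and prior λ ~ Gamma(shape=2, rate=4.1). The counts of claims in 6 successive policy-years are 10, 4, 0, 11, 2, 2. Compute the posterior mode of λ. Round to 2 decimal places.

λ̂_MAP = 2.97

Σxᵢ = 10+4+0+11+2+2 = 29, with n = 6.
Posterior ∝ λe^(−4.1λ) · λ^29e^(−6λ) = λ^30e^(−10.1λ), i.e. Gamma(shape=31, rate=10.1).
The mode of a Gamma(a, b) with a ≥ 1 (shape–rate) is (a−1)/b = 30/10.1 ≈ 2.97.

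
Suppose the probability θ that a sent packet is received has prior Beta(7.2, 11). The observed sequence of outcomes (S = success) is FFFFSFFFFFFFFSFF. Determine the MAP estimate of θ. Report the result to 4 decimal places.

Prior: Beta(7.2, 11).
Data: 2 successes in 16 trials (from the sequence). The binomial likelihood contributes θ^2(1−θ)^14, so the posterior is Beta(7.2+2, 11+14) = Beta(9.2, 25).
For Beta(a, b) with a, b > 1 the mode is (a−1)/(a+b−2) = 8.2/32.2 ≈ 0.2547.

θ̂_MAP = 0.2547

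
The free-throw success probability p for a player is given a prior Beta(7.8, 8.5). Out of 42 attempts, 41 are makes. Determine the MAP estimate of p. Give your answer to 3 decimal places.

Prior: Beta(7.8, 8.5).
Data: 41 successes in 42 trials. The binomial likelihood contributes p^41(1−p)^1, so the posterior is Beta(7.8+41, 8.5+1) = Beta(48.8, 9.5).
For Beta(a, b) with a, b > 1 the mode is (a−1)/(a+b−2) = 47.8/56.3 ≈ 0.849.

p̂_MAP = 0.849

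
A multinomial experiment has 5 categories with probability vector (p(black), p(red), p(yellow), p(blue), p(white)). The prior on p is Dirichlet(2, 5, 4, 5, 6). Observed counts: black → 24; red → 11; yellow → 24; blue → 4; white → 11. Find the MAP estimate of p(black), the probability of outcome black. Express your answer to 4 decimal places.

The posterior is Dirichlet(αᵢ + nᵢ) = Dirichlet(26, 16, 28, 9, 17).
For a Dirichlet(a₁,…,a_K) with all aᵢ > 1, the mode has j-th component (aⱼ − 1)/(Σaᵢ − K).
Here Σaᵢ = 96 and K = 5, so p(black) = (26 − 1)/(96 − 5) = 25/91 ≈ 0.2747.

MAP estimate of p(black) = 0.2747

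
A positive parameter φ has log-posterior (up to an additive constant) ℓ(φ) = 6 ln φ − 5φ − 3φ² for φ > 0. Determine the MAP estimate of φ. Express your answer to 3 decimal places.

φ̂_MAP = 0.667

ℓ'(φ) = 6/φ − 5 − 6φ. Setting this to zero and multiplying by φ: 6φ² + 5φ − 6 = 0.
φ = (−5 + √(5² + 4·6·6)) / (2·6) = (−5 + √169) / 12 = (−5 + 13)/12 = 2/3.
ℓ''(φ) = −6/φ² − 6 < 0, confirming a maximum.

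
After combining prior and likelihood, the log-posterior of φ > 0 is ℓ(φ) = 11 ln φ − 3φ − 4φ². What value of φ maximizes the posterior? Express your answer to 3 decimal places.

φ̂_MAP = 1.000

ℓ'(φ) = 11/φ − 3 − 8φ. Setting this to zero and multiplying by φ: 8φ² + 3φ − 11 = 0.
φ = (−3 + √(3² + 4·8·11)) / (2·8) = (−3 + √361) / 16 = (−3 + 19)/16 = 1.
ℓ''(φ) = −11/φ² − 8 < 0, confirming a maximum.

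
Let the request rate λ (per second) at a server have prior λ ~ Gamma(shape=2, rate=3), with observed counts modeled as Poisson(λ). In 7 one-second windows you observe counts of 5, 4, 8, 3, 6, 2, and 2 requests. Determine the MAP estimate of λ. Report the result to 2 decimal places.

λ̂_MAP = 3.10

Σxᵢ = 5+4+8+3+6+2+2 = 30, with n = 7.
Posterior ∝ λe^(−3λ) · λ^30e^(−7λ) = λ^31e^(−10λ), i.e. Gamma(shape=32, rate=10).
The mode of a Gamma(a, b) with a ≥ 1 (shape–rate) is (a−1)/b = 31/10 ≈ 3.10.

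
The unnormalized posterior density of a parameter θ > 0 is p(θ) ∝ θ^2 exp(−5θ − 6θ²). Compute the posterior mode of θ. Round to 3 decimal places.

ℓ'(θ) = 2/θ − 5 − 12θ. Setting this to zero and multiplying by θ: 12θ² + 5θ − 2 = 0.
θ = (−5 + √(5² + 4·12·2)) / (2·12) = (−5 + √121) / 24 = (−5 + 11)/24 = 1/4.
ℓ''(θ) = −2/θ² − 12 < 0, confirming a maximum.

θ̂_MAP = 0.250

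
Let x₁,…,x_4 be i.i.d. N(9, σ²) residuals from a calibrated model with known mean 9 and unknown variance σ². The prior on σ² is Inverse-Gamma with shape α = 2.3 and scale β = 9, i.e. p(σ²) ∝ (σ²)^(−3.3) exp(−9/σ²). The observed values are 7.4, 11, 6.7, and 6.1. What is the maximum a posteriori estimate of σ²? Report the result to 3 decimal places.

Sum of squared deviations about the known mean: SS = (7.4−9)² + (11−9)² + (6.7−9)² + (6.1−9)² = 20.26.
The Normal likelihood contributes (σ²)^(−n/2) exp(−SS/(2σ²)), so the posterior is Inverse-Gamma(α + n/2, β + SS/2) = Inverse-Gamma(4.3, 19.13).
The mode of Inverse-Gamma(a, b) is b/(a+1) = 19.13/5.3 ≈ 3.609.

σ̂²_MAP = 3.609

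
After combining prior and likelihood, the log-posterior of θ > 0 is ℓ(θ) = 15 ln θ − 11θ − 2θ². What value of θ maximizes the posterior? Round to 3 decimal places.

ℓ'(θ) = 15/θ − 11 − 4θ. Setting this to zero and multiplying by θ: 4θ² + 11θ − 15 = 0.
θ = (−11 + √(11² + 4·4·15)) / (2·4) = (−11 + √361) / 8 = (−11 + 19)/8 = 1.
ℓ''(θ) = −15/θ² − 4 < 0, confirming a maximum.

θ̂_MAP = 1.000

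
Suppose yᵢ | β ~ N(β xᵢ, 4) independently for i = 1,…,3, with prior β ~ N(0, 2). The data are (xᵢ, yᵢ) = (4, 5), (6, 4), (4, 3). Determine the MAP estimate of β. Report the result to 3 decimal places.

log p(β | y) = −Σ(yᵢ − βxᵢ)²/(2·4) − β²/(2·2) + const.
Setting the derivative to zero: Σxᵢ(yᵢ − βxᵢ)/4 − β/2 = 0, so β = Σxᵢyᵢ / (Σxᵢ² + σ²/τ²).
Σxᵢyᵢ = 4·5 + 6·4 + 4·3 = 56; Σxᵢ² = 68; σ²/τ² = 2.
β̂_MAP = 56 / (68 + 2) = 56/70 ≈ 0.800.

β̂_MAP = 0.800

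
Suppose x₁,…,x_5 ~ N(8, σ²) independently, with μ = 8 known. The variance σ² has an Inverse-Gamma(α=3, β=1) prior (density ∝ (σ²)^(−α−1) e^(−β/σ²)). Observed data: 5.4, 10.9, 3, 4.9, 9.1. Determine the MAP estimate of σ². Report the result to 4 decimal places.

σ̂²_MAP = 4.0762

Sum of squared deviations about the known mean: SS = (5.4−8)² + (10.9−8)² + (3−8)² + (4.9−8)² + (9.1−8)² = 50.99.
The Normal likelihood contributes (σ²)^(−n/2) exp(−SS/(2σ²)), so the posterior is Inverse-Gamma(α + n/2, β + SS/2) = Inverse-Gamma(5.5, 26.495).
The mode of Inverse-Gamma(a, b) is b/(a+1) = 26.495/6.5 ≈ 4.0762.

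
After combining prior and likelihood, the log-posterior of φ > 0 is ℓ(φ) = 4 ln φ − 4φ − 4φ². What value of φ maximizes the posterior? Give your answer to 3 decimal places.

ℓ'(φ) = 4/φ − 4 − 8φ. Setting this to zero and multiplying by φ: 8φ² + 4φ − 4 = 0.
φ = (−4 + √(4² + 4·8·4)) / (2·8) = (−4 + √144) / 16 = (−4 + 12)/16 = 1/2.
ℓ''(φ) = −4/φ² − 8 < 0, confirming a maximum.

φ̂_MAP = 0.500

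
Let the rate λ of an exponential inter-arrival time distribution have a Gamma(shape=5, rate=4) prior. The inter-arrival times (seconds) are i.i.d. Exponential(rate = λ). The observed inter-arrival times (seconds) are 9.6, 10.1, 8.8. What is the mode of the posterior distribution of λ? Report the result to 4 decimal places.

The Exponential(rate=λ) likelihood is ∝ λ^n e^(−λΣtᵢ). Here n = 3 and Σtᵢ = 9.6 + 10.1 + 8.8 = 28.5.
Posterior ∝ λ^4e^(−4λ) · λ^3e^(−28.5λ) = λ^7e^(−32.5λ), i.e. Gamma(8, 32.5).
Mode = (a−1)/b = 7/32.5 ≈ 0.2154.

λ̂_MAP = 0.2154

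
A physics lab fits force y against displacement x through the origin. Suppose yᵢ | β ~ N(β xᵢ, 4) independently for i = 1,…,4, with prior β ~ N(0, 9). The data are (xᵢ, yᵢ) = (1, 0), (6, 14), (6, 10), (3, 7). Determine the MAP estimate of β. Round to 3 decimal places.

log p(β | y) = −Σ(yᵢ − βxᵢ)²/(2·4) − β²/(2·9) + const.
Setting the derivative to zero: Σxᵢ(yᵢ − βxᵢ)/4 − β/9 = 0, so β = Σxᵢyᵢ / (Σxᵢ² + σ²/τ²).
Σxᵢyᵢ = 1·0 + 6·14 + 6·10 + 3·7 = 165; Σxᵢ² = 82; σ²/τ² = 4/9.
β̂_MAP = 165 / (82 + 4/9) = 165/(742/9) = 1485/742 ≈ 2.001.

β̂_MAP = 2.001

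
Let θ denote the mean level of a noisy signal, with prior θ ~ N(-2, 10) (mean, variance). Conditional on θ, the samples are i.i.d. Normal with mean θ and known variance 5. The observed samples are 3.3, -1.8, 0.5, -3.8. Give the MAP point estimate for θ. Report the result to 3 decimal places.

θ̂_MAP = -0.622

n = 4; x̄ = (3.3 + (-1.8) + 0.5 + (-3.8))/4 = -1.8/4 = -0.45.
For a Normal prior and Normal likelihood with known variance, the posterior is Normal; its mode equals its mean, the precision-weighted average.
Prior precision 1/σ₀² = 1/10 = 0.1; data precision n/σ² = 4/5 = 0.8.
θ̂ = (0.1·(-2) + 0.8·(-0.45)) / (0.1 + 0.8) = (-0.56)/0.9 = -28/45 ≈ -0.622.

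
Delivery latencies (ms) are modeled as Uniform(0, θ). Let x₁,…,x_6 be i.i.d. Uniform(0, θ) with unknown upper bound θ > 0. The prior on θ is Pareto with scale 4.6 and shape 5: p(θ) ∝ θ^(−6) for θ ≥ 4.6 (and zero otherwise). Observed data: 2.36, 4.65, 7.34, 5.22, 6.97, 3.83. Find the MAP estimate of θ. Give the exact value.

The Uniform(0, θ) likelihood is θ^(−n) for θ ≥ max(xᵢ), zero otherwise. Here max(xᵢ) = 7.34.
Posterior ∝ θ^(−6) · θ^(−6) = θ^(−12) on θ ≥ max(4.6, 7.34) = 7.34.
This density is strictly decreasing in θ, so the posterior mode lies at the lower boundary of the support.

θ̂_MAP = 7.34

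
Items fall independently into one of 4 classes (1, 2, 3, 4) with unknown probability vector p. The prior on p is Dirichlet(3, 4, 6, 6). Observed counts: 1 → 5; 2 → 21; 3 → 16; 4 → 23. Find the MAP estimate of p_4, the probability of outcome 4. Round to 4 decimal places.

The posterior is Dirichlet(αᵢ + nᵢ) = Dirichlet(8, 25, 22, 29).
For a Dirichlet(a₁,…,a_K) with all aᵢ > 1, the mode has j-th component (aⱼ − 1)/(Σaᵢ − K).
Here Σaᵢ = 84 and K = 4, so p_4 = (29 − 1)/(84 − 4) = 28/80 ≈ 0.3500.

MAP estimate: 0.3500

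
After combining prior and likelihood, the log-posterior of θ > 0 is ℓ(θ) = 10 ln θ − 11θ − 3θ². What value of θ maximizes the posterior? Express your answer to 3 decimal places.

ℓ'(θ) = 10/θ − 11 − 6θ. Setting this to zero and multiplying by θ: 6θ² + 11θ − 10 = 0.
θ = (−11 + √(11² + 4·6·10)) / (2·6) = (−11 + √361) / 12 = (−11 + 19)/12 = 2/3.
ℓ''(θ) = −10/θ² − 6 < 0, confirming a maximum.

θ̂_MAP = 0.667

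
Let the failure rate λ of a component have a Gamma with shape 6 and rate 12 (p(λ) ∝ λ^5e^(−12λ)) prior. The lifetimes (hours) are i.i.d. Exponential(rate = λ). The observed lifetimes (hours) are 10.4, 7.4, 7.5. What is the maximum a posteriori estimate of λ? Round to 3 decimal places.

The Exponential(rate=λ) likelihood is ∝ λ^n e^(−λΣtᵢ). Here n = 3 and Σtᵢ = 10.4 + 7.4 + 7.5 = 25.3.
Posterior ∝ λ^5e^(−12λ) · λ^3e^(−25.3λ) = λ^8e^(−37.3λ), i.e. Gamma(9, 37.3).
Mode = (a−1)/b = 8/37.3 ≈ 0.214.

λ̂_MAP = 0.214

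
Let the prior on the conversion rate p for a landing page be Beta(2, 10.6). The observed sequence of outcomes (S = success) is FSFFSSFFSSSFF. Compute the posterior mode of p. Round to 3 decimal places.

p̂_MAP = 0.297

Prior: Beta(2, 10.6).
Data: 6 successes in 13 trials (from the sequence). The binomial likelihood contributes p^6(1−p)^7, so the posterior is Beta(2+6, 10.6+7) = Beta(8, 17.6).
For Beta(a, b) with a, b > 1 the mode is (a−1)/(a+b−2) = 7/23.6 ≈ 0.297.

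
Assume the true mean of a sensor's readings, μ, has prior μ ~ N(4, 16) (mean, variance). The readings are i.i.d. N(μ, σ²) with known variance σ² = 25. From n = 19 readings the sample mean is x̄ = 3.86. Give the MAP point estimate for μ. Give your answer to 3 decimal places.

n = 19, x̄ = 3.86.
For a Normal prior and Normal likelihood with known variance, the posterior is Normal; its mode equals its mean, the precision-weighted average.
Prior precision 1/σ₀² = 1/16 = 0.0625; data precision n/σ² = 19/25 = 0.76.
μ̂ = (0.0625·4 + 0.76·3.86) / (0.0625 + 0.76) = 3.1836/0.8225 = 4548/1175 ≈ 3.871.

μ̂_MAP = 3.871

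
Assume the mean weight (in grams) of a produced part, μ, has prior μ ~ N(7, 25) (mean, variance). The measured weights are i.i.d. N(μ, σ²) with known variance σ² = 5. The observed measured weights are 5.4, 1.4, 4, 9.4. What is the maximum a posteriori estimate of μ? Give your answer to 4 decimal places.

μ̂_MAP = 5.1429

n = 4; x̄ = (5.4 + 1.4 + 4 + 9.4)/4 = 20.2/4 = 5.05.
For a Normal prior and Normal likelihood with known variance, the posterior is Normal; its mode equals its mean, the precision-weighted average.
Prior precision 1/σ₀² = 1/25 = 0.04; data precision n/σ² = 4/5 = 0.8.
μ̂ = (0.04·7 + 0.8·5.05) / (0.04 + 0.8) = 4.32/0.84 = 36/7 ≈ 5.1429.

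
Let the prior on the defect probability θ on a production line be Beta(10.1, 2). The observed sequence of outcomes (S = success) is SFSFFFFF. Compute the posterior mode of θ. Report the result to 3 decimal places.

Prior: Beta(10.1, 2).
Data: 2 successes in 8 trials (from the sequence). The binomial likelihood contributes θ^2(1−θ)^6, so the posterior is Beta(10.1+2, 2+6) = Beta(12.1, 8).
For Beta(a, b) with a, b > 1 the mode is (a−1)/(a+b−2) = 11.1/18.1 ≈ 0.613.

θ̂_MAP = 0.613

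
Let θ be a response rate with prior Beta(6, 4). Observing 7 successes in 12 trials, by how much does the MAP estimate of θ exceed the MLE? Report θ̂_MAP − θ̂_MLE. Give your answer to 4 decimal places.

MAP − MLE = 0.0167

Posterior is Beta(13, 9); MAP = (13−1)/(22−2) = 12/20 ≈ 0.60000.
MLE ignores the prior: θ̂_MLE = k/n = 7/12 ≈ 0.58333.
Difference = 12/20 − 7/12 = 1/60 ≈ 0.0167.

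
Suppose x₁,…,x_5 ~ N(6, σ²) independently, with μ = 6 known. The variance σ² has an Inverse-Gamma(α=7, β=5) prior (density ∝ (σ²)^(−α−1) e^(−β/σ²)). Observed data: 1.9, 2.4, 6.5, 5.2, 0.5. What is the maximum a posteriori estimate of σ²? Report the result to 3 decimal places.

σ̂²_MAP = 3.377

Sum of squared deviations about the known mean: SS = (1.9−6)² + (2.4−6)² + (6.5−6)² + (5.2−6)² + (0.5−6)² = 60.91.
The Normal likelihood contributes (σ²)^(−n/2) exp(−SS/(2σ²)), so the posterior is Inverse-Gamma(α + n/2, β + SS/2) = Inverse-Gamma(9.5, 35.455).
The mode of Inverse-Gamma(a, b) is b/(a+1) = 35.455/10.5 ≈ 3.377.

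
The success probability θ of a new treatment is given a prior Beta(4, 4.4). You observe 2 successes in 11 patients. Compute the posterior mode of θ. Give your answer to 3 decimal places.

θ̂_MAP = 0.287

Prior: Beta(4, 4.4).
Data: 2 successes in 11 trials. The binomial likelihood contributes θ^2(1−θ)^9, so the posterior is Beta(4+2, 4.4+9) = Beta(6, 13.4).
For Beta(a, b) with a, b > 1 the mode is (a−1)/(a+b−2) = 5/17.4 ≈ 0.287.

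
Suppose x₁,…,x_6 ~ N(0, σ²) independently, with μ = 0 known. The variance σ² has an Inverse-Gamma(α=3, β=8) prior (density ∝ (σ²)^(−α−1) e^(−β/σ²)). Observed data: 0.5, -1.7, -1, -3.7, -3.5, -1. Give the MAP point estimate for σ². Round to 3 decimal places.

σ̂²_MAP = 3.363

Sum of squared deviations about the known mean: SS = (0.5−0)² + (-1.7−0)² + (-1−0)² + (-3.7−0)² + (-3.5−0)² + (-1−0)² = 31.08.
The Normal likelihood contributes (σ²)^(−n/2) exp(−SS/(2σ²)), so the posterior is Inverse-Gamma(α + n/2, β + SS/2) = Inverse-Gamma(6, 23.54).
The mode of Inverse-Gamma(a, b) is b/(a+1) = 23.54/7 ≈ 3.363.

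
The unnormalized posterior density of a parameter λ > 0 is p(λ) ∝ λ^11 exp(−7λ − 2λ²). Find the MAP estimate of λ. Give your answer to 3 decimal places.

λ̂_MAP = 1.000

ℓ'(λ) = 11/λ − 7 − 4λ. Setting this to zero and multiplying by λ: 4λ² + 7λ − 11 = 0.
λ = (−7 + √(7² + 4·4·11)) / (2·4) = (−7 + √225) / 8 = (−7 + 15)/8 = 1.
ℓ''(λ) = −11/λ² − 4 < 0, confirming a maximum.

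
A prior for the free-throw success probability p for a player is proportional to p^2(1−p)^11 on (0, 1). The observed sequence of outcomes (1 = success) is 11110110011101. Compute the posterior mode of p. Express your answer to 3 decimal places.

p̂_MAP = 0.444

The prior density ∝ p^2(1−p)^11 is the kernel of Beta(3, 12).
Data: 10 successes in 14 trials (from the sequence). The binomial likelihood contributes p^10(1−p)^4, so the posterior is Beta(3+10, 12+4) = Beta(13, 16).
For Beta(a, b) with a, b > 1 the mode is (a−1)/(a+b−2) = 12/27 ≈ 0.444.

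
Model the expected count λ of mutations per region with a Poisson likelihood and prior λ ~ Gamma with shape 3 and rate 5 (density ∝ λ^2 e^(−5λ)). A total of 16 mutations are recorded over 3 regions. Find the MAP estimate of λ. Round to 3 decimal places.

Σxᵢ = 16, n = 3.
Posterior ∝ λ^2e^(−5λ) · λ^16e^(−3λ) = λ^18e^(−8λ), i.e. Gamma(shape=19, rate=8).
The mode of a Gamma(a, b) with a ≥ 1 (shape–rate) is (a−1)/b = 18/8 ≈ 2.250.

λ̂_MAP = 2.250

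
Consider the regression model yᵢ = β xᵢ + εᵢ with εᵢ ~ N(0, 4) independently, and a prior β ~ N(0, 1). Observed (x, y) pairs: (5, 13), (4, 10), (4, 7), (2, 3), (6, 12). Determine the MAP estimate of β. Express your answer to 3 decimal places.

β̂_MAP = 2.089

log p(β | y) = −Σ(yᵢ − βxᵢ)²/(2·4) − β²/(2·1) + const.
Setting the derivative to zero: Σxᵢ(yᵢ − βxᵢ)/4 − β/1 = 0, so β = Σxᵢyᵢ / (Σxᵢ² + σ²/τ²).
Σxᵢyᵢ = 5·13 + 4·10 + 4·7 + 2·3 + 6·12 = 211; Σxᵢ² = 97; σ²/τ² = 4.
β̂_MAP = 211 / (97 + 4) = 211/101 ≈ 2.089.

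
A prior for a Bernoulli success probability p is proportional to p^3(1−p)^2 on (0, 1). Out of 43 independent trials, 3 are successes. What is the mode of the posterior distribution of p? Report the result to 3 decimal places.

The prior density ∝ p^3(1−p)^2 is the kernel of Beta(4, 3).
Data: 3 successes in 43 trials. The binomial likelihood contributes p^3(1−p)^40, so the posterior is Beta(4+3, 3+40) = Beta(7, 43).
For Beta(a, b) with a, b > 1 the mode is (a−1)/(a+b−2) = 6/48 ≈ 0.125.

p̂_MAP = 0.125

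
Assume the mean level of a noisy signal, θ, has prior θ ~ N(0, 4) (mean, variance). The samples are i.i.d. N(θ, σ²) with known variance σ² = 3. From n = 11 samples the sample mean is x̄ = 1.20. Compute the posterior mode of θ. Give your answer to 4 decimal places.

θ̂_MAP = 1.1234

n = 11, x̄ = 1.20.
For a Normal prior and Normal likelihood with known variance, the posterior is Normal; its mode equals its mean, the precision-weighted average.
Prior precision 1/σ₀² = 1/4 = 0.25; data precision n/σ² = 11/3.
θ̂ = (0.25·0 + (11/3)·1.2) / (0.25 + 11/3) = 4.4/(47/12) = 264/235 ≈ 1.1234.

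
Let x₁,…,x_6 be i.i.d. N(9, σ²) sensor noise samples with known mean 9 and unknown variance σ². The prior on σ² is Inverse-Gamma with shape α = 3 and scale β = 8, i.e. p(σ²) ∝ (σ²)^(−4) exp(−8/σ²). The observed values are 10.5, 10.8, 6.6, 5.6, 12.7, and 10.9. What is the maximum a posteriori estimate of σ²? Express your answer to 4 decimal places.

σ̂²_MAP = 4.0079

Sum of squared deviations about the known mean: SS = (10.5−9)² + (10.8−9)² + (6.6−9)² + (5.6−9)² + (12.7−9)² + (10.9−9)² = 40.11.
The Normal likelihood contributes (σ²)^(−n/2) exp(−SS/(2σ²)), so the posterior is Inverse-Gamma(α + n/2, β + SS/2) = Inverse-Gamma(6, 28.055).
The mode of Inverse-Gamma(a, b) is b/(a+1) = 28.055/7 ≈ 4.0079.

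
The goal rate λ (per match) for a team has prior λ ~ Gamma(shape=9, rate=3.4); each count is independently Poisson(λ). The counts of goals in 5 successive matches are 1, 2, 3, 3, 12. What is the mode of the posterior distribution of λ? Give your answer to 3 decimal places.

λ̂_MAP = 3.452

Σxᵢ = 1+2+3+3+12 = 21, with n = 5.
Posterior ∝ λ^8e^(−3.4λ) · λ^21e^(−5λ) = λ^29e^(−8.4λ), i.e. Gamma(shape=30, rate=8.4).
The mode of a Gamma(a, b) with a ≥ 1 (shape–rate) is (a−1)/b = 29/8.4 ≈ 3.452.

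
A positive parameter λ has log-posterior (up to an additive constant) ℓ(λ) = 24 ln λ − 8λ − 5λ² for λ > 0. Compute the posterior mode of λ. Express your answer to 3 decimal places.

λ̂_MAP = 1.200

ℓ'(λ) = 24/λ − 8 − 10λ. Setting this to zero and multiplying by λ: 10λ² + 8λ − 24 = 0.
λ = (−8 + √(8² + 4·10·24)) / (2·10) = (−8 + √1024) / 20 = (−8 + 32)/20 = 6/5.
ℓ''(λ) = −24/λ² − 10 < 0, confirming a maximum.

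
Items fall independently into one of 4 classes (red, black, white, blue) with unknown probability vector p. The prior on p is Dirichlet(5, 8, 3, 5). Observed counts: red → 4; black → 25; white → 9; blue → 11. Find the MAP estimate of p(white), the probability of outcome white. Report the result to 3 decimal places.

The posterior is Dirichlet(αᵢ + nᵢ) = Dirichlet(9, 33, 12, 16).
For a Dirichlet(a₁,…,a_K) with all aᵢ > 1, the mode has j-th component (aⱼ − 1)/(Σaᵢ − K).
Here Σaᵢ = 70 and K = 4, so p(white) = (12 − 1)/(70 − 4) = 11/66 ≈ 0.167.

MAP estimate of p(white) = 0.167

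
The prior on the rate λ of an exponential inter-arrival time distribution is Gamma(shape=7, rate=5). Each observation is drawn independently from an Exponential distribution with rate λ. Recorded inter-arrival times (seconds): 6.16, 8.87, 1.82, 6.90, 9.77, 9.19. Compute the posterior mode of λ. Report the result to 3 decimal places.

λ̂_MAP = 0.252

The Exponential(rate=λ) likelihood is ∝ λ^n e^(−λΣtᵢ). Here n = 6 and Σtᵢ = 6.16 + 8.87 + 1.82 + 6.90 + 9.77 + 9.19 = 42.71.
Posterior ∝ λ^6e^(−5λ) · λ^6e^(−42.71λ) = λ^12e^(−47.71λ), i.e. Gamma(13, 47.71).
Mode = (a−1)/b = 12/47.71 ≈ 0.252.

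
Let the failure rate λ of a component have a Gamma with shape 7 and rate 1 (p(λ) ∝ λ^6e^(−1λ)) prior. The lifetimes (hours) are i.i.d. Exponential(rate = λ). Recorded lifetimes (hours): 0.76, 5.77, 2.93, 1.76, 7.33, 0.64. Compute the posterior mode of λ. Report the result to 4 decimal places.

λ̂_MAP = 0.5944

The Exponential(rate=λ) likelihood is ∝ λ^n e^(−λΣtᵢ). Here n = 6 and Σtᵢ = 0.76 + 5.77 + 2.93 + 1.76 + 7.33 + 0.64 = 19.19.
Posterior ∝ λ^6e^(−1λ) · λ^6e^(−19.19λ) = λ^12e^(−20.19λ), i.e. Gamma(13, 20.19).
Mode = (a−1)/b = 12/20.19 ≈ 0.5944.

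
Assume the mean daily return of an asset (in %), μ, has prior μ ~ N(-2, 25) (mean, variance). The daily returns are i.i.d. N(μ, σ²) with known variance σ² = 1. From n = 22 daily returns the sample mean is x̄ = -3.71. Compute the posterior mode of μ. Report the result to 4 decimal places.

n = 22, x̄ = -3.71.
For a Normal prior and Normal likelihood with known variance, the posterior is Normal; its mode equals its mean, the precision-weighted average.
Prior precision 1/σ₀² = 1/25 = 0.04; data precision n/σ² = 22/1 = 22.
μ̂ = (0.04·(-2) + 22·(-3.71)) / (0.04 + 22) = (-81.7)/22.04 = -215/58 ≈ -3.7069.

μ̂_MAP = -3.7069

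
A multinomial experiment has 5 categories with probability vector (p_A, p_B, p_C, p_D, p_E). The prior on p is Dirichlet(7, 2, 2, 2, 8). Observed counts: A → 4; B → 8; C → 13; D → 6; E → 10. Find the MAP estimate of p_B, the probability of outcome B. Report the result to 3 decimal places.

The posterior is Dirichlet(αᵢ + nᵢ) = Dirichlet(11, 10, 15, 8, 18).
For a Dirichlet(a₁,…,a_K) with all aᵢ > 1, the mode has j-th component (aⱼ − 1)/(Σaᵢ − K).
Here Σaᵢ = 62 and K = 5, so p_B = (10 − 1)/(62 − 5) = 9/57 ≈ 0.158.

MAP estimate of p_B = 0.158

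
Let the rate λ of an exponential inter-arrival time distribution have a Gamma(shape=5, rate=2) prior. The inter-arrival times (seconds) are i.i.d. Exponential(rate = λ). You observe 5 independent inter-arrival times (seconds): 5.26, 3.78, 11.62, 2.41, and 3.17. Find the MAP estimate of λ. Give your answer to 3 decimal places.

The Exponential(rate=λ) likelihood is ∝ λ^n e^(−λΣtᵢ). Here n = 5 and Σtᵢ = 5.26 + 3.78 + 11.62 + 2.41 + 3.17 = 26.24.
Posterior ∝ λ^4e^(−2λ) · λ^5e^(−26.24λ) = λ^9e^(−28.24λ), i.e. Gamma(10, 28.24).
Mode = (a−1)/b = 9/28.24 ≈ 0.319.

λ̂_MAP = 0.319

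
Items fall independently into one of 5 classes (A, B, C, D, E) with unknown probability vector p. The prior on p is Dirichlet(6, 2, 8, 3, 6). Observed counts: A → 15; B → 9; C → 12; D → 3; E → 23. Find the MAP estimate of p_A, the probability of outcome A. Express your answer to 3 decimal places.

The posterior is Dirichlet(αᵢ + nᵢ) = Dirichlet(21, 11, 20, 6, 29).
For a Dirichlet(a₁,…,a_K) with all aᵢ > 1, the mode has j-th component (aⱼ − 1)/(Σaᵢ − K).
Here Σaᵢ = 87 and K = 5, so p_A = (21 − 1)/(87 − 5) = 20/82 ≈ 0.244.

MAP estimate of p_A = 0.244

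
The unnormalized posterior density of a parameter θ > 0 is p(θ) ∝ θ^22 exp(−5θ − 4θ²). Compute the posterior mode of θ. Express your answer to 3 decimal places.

θ̂_MAP = 1.375

ℓ'(θ) = 22/θ − 5 − 8θ. Setting this to zero and multiplying by θ: 8θ² + 5θ − 22 = 0.
θ = (−5 + √(5² + 4·8·22)) / (2·8) = (−5 + √729) / 16 = (−5 + 27)/16 = 11/8.
ℓ''(θ) = −22/θ² − 8 < 0, confirming a maximum.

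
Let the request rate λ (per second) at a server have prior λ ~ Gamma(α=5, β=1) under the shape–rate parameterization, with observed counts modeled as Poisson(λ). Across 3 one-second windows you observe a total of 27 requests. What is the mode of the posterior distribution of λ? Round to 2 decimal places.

λ̂_MAP = 7.75

Σxᵢ = 27, n = 3.
Posterior ∝ λ^4e^(−1λ) · λ^27e^(−3λ) = λ^31e^(−4λ), i.e. Gamma(shape=32, rate=4).
The mode of a Gamma(a, b) with a ≥ 1 (shape–rate) is (a−1)/b = 31/4 ≈ 7.75.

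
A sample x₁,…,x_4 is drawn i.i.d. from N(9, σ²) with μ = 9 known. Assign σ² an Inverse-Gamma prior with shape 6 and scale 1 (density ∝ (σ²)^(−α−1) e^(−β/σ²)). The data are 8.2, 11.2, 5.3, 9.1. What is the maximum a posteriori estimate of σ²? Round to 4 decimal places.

σ̂²_MAP = 1.1767

Sum of squared deviations about the known mean: SS = (8.2−9)² + (11.2−9)² + (5.3−9)² + (9.1−9)² = 19.18.
The Normal likelihood contributes (σ²)^(−n/2) exp(−SS/(2σ²)), so the posterior is Inverse-Gamma(α + n/2, β + SS/2) = Inverse-Gamma(8, 10.59).
The mode of Inverse-Gamma(a, b) is b/(a+1) = 10.59/9 ≈ 1.1767.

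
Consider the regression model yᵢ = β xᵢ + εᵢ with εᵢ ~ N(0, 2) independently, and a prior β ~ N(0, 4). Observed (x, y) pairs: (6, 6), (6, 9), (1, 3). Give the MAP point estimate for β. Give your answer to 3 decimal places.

log p(β | y) = −Σ(yᵢ − βxᵢ)²/(2·2) − β²/(2·4) + const.
Setting the derivative to zero: Σxᵢ(yᵢ − βxᵢ)/2 − β/4 = 0, so β = Σxᵢyᵢ / (Σxᵢ² + σ²/τ²).
Σxᵢyᵢ = 6·6 + 6·9 + 1·3 = 93; Σxᵢ² = 73; σ²/τ² = 0.5.
β̂_MAP = 93 / (73 + 0.5) = 93/73.5 ≈ 1.265.

β̂_MAP = 1.265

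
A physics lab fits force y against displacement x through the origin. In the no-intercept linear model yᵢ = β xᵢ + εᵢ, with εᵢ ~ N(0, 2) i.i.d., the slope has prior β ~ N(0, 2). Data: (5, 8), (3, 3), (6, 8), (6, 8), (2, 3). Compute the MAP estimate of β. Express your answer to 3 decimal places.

log p(β | y) = −Σ(yᵢ − βxᵢ)²/(2·2) − β²/(2·2) + const.
Setting the derivative to zero: Σxᵢ(yᵢ − βxᵢ)/2 − β/2 = 0, so β = Σxᵢyᵢ / (Σxᵢ² + σ²/τ²).
Σxᵢyᵢ = 5·8 + 3·3 + 6·8 + 6·8 + 2·3 = 151; Σxᵢ² = 110; σ²/τ² = 1.
β̂_MAP = 151 / (110 + 1) = 151/111 ≈ 1.360.

β̂_MAP = 1.360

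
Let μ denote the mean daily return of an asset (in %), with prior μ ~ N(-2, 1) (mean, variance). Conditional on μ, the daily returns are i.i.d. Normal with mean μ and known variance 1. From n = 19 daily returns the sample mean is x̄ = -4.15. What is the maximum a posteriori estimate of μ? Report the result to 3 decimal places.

n = 19, x̄ = -4.15.
For a Normal prior and Normal likelihood with known variance, the posterior is Normal; its mode equals its mean, the precision-weighted average.
Prior precision 1/σ₀² = 1/1 = 1; data precision n/σ² = 19/1 = 19.
μ̂ = (1·(-2) + 19·(-4.15)) / (1 + 19) = (-80.85)/20 = -4.0425 ≈ -4.043.

μ̂_MAP = -4.043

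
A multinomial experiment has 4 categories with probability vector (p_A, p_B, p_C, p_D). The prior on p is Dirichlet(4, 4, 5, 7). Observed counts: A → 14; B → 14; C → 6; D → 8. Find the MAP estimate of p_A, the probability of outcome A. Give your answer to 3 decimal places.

MAP estimate of p_A = 0.293

The posterior is Dirichlet(αᵢ + nᵢ) = Dirichlet(18, 18, 11, 15).
For a Dirichlet(a₁,…,a_K) with all aᵢ > 1, the mode has j-th component (aⱼ − 1)/(Σaᵢ − K).
Here Σaᵢ = 62 and K = 4, so p_A = (18 − 1)/(62 − 4) = 17/58 ≈ 0.293.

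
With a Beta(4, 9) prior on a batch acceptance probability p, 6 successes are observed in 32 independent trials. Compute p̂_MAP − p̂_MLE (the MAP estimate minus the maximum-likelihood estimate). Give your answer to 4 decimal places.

MAP − MLE = 0.0218

Posterior is Beta(10, 35); MAP = (10−1)/(45−2) = 9/43 ≈ 0.20930.
MLE ignores the prior: p̂_MLE = k/n = 6/32 ≈ 0.18750.
Difference = 9/43 − 6/32 = 15/688 ≈ 0.0218.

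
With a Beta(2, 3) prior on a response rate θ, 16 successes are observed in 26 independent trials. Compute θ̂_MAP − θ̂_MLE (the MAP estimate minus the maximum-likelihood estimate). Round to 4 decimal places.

MAP − MLE = -0.0292

Posterior is Beta(18, 13); MAP = (18−1)/(31−2) = 17/29 ≈ 0.58621.
MLE ignores the prior: θ̂_MLE = k/n = 16/26 ≈ 0.61538.
Difference = 17/29 − 16/26 = -11/377 ≈ -0.0292.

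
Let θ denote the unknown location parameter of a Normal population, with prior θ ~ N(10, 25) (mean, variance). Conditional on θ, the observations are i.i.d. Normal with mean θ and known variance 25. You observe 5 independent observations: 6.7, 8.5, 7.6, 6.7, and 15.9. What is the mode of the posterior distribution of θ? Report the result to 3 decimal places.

n = 5; x̄ = (6.7 + 8.5 + 7.6 + 6.7 + 15.9)/5 = 45.4/5 = 9.08.
For a Normal prior and Normal likelihood with known variance, the posterior is Normal; its mode equals its mean, the precision-weighted average.
Prior precision 1/σ₀² = 1/25 = 0.04; data precision n/σ² = 5/25 = 0.2.
θ̂ = (0.04·10 + 0.2·9.08) / (0.04 + 0.2) = 2.216/0.24 = 277/30 ≈ 9.233.

θ̂_MAP = 9.233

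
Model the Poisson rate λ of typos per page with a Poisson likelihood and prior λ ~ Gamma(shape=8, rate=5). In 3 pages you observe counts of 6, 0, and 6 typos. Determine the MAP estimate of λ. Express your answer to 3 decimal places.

λ̂_MAP = 2.375

Σxᵢ = 6+0+6 = 12, with n = 3.
Posterior ∝ λ^7e^(−5λ) · λ^12e^(−3λ) = λ^19e^(−8λ), i.e. Gamma(shape=20, rate=8).
The mode of a Gamma(a, b) with a ≥ 1 (shape–rate) is (a−1)/b = 19/8 ≈ 2.375.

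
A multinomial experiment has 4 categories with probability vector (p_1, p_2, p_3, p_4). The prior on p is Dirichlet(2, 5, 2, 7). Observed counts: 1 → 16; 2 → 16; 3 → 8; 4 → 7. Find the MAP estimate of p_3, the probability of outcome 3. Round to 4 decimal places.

The posterior is Dirichlet(αᵢ + nᵢ) = Dirichlet(18, 21, 10, 14).
For a Dirichlet(a₁,…,a_K) with all aᵢ > 1, the mode has j-th component (aⱼ − 1)/(Σaᵢ − K).
Here Σaᵢ = 63 and K = 4, so p_3 = (10 − 1)/(63 − 4) = 9/59 ≈ 0.1525.

MAP estimate: 0.1525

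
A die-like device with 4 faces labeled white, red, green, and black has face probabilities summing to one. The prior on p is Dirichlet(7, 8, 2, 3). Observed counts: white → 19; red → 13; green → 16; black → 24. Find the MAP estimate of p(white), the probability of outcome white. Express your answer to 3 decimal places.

The posterior is Dirichlet(αᵢ + nᵢ) = Dirichlet(26, 21, 18, 27).
For a Dirichlet(a₁,…,a_K) with all aᵢ > 1, the mode has j-th component (aⱼ − 1)/(Σaᵢ − K).
Here Σaᵢ = 92 and K = 4, so p(white) = (26 − 1)/(92 − 4) = 25/88 ≈ 0.284.

MAP estimate of p(white) = 0.284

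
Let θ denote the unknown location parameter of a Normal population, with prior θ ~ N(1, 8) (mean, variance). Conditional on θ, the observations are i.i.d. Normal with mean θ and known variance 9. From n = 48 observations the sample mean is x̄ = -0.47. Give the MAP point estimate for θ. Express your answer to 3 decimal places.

n = 48, x̄ = -0.47.
For a Normal prior and Normal likelihood with known variance, the posterior is Normal; its mode equals its mean, the precision-weighted average.
Prior precision 1/σ₀² = 1/8 = 0.125; data precision n/σ² = 48/9 = 16/3.
θ̂ = (0.125·1 + (16/3)·(-0.47)) / (0.125 + 16/3) = (-1429/600)/(131/24) = -1429/3275 ≈ -0.436.

θ̂_MAP = -0.436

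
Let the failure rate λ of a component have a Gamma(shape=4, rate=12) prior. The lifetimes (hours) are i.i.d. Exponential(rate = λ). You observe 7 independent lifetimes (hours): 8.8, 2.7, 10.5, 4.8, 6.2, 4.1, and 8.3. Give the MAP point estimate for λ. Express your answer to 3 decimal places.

λ̂_MAP = 0.174

The Exponential(rate=λ) likelihood is ∝ λ^n e^(−λΣtᵢ). Here n = 7 and Σtᵢ = 8.8 + 2.7 + 10.5 + 4.8 + 6.2 + 4.1 + 8.3 = 45.4.
Posterior ∝ λ^3e^(−12λ) · λ^7e^(−45.4λ) = λ^10e^(−57.4λ), i.e. Gamma(11, 57.4).
Mode = (a−1)/b = 10/57.4 ≈ 0.174.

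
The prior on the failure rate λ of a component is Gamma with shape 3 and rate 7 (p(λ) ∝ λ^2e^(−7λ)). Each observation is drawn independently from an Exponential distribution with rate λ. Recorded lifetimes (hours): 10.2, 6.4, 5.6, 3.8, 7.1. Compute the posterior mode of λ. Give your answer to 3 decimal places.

The Exponential(rate=λ) likelihood is ∝ λ^n e^(−λΣtᵢ). Here n = 5 and Σtᵢ = 10.2 + 6.4 + 5.6 + 3.8 + 7.1 = 33.1.
Posterior ∝ λ^2e^(−7λ) · λ^5e^(−33.1λ) = λ^7e^(−40.1λ), i.e. Gamma(8, 40.1).
Mode = (a−1)/b = 7/40.1 ≈ 0.175.

λ̂_MAP = 0.175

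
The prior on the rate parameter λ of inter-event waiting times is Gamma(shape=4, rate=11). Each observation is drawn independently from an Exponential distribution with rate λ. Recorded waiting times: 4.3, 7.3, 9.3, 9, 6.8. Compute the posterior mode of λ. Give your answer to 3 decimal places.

λ̂_MAP = 0.168

The Exponential(rate=λ) likelihood is ∝ λ^n e^(−λΣtᵢ). Here n = 5 and Σtᵢ = 4.3 + 7.3 + 9.3 + 9 + 6.8 = 36.7.
Posterior ∝ λ^3e^(−11λ) · λ^5e^(−36.7λ) = λ^8e^(−47.7λ), i.e. Gamma(9, 47.7).
Mode = (a−1)/b = 8/47.7 ≈ 0.168.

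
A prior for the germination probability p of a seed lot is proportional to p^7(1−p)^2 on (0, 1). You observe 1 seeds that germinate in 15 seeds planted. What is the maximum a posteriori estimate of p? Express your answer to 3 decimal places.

p̂_MAP = 0.333

The prior density ∝ p^7(1−p)^2 is the kernel of Beta(8, 3).
Data: 1 success in 15 trials. The binomial likelihood contributes p(1−p)^14, so the posterior is Beta(8+1, 3+14) = Beta(9, 17).
For Beta(a, b) with a, b > 1 the mode is (a−1)/(a+b−2) = 8/24 ≈ 0.333.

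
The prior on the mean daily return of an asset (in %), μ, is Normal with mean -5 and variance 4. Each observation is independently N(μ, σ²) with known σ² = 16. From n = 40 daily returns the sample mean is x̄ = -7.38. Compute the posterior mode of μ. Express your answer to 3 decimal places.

n = 40, x̄ = -7.38.
For a Normal prior and Normal likelihood with known variance, the posterior is Normal; its mode equals its mean, the precision-weighted average.
Prior precision 1/σ₀² = 1/4 = 0.25; data precision n/σ² = 40/16 = 2.5.
μ̂ = (0.25·(-5) + 2.5·(-7.38)) / (0.25 + 2.5) = (-19.7)/2.75 = -394/55 ≈ -7.164.

μ̂_MAP = -7.164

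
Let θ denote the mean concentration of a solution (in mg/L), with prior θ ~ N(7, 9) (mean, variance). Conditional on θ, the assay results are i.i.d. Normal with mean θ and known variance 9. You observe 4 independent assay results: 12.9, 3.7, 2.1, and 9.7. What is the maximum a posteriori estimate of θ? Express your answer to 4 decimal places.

n = 4; x̄ = (12.9 + 3.7 + 2.1 + 9.7)/4 = 28.4/4 = 7.1.
For a Normal prior and Normal likelihood with known variance, the posterior is Normal; its mode equals its mean, the precision-weighted average.
Prior precision 1/σ₀² = 1/9; data precision n/σ² = 4/9.
θ̂ = ((1/9)·7 + (4/9)·7.1) / (1/9 + 4/9) = (59/15)/(5/9) = 7.0800.

θ̂_MAP = 7.0800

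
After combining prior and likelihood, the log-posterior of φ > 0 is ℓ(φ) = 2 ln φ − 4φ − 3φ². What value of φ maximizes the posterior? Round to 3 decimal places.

φ̂_MAP = 0.333

ℓ'(φ) = 2/φ − 4 − 6φ. Setting this to zero and multiplying by φ: 6φ² + 4φ − 2 = 0.
φ = (−4 + √(4² + 4·6·2)) / (2·6) = (−4 + √64) / 12 = (−4 + 8)/12 = 1/3.
ℓ''(φ) = −2/φ² − 6 < 0, confirming a maximum.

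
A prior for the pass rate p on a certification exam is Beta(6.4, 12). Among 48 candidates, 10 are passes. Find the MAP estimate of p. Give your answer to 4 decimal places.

Prior: Beta(6.4, 12).
Data: 10 successes in 48 trials. The binomial likelihood contributes p^10(1−p)^38, so the posterior is Beta(6.4+10, 12+38) = Beta(16.4, 50).
For Beta(a, b) with a, b > 1 the mode is (a−1)/(a+b−2) = 15.4/64.4 ≈ 0.2391.

p̂_MAP = 0.2391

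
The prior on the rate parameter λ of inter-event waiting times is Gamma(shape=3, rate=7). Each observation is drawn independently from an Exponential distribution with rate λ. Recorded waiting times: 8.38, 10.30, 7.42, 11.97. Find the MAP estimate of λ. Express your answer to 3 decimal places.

λ̂_MAP = 0.133

The Exponential(rate=λ) likelihood is ∝ λ^n e^(−λΣtᵢ). Here n = 4 and Σtᵢ = 8.38 + 10.30 + 7.42 + 11.97 = 38.07.
Posterior ∝ λ^2e^(−7λ) · λ^4e^(−38.07λ) = λ^6e^(−45.07λ), i.e. Gamma(7, 45.07).
Mode = (a−1)/b = 6/45.07 ≈ 0.133.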